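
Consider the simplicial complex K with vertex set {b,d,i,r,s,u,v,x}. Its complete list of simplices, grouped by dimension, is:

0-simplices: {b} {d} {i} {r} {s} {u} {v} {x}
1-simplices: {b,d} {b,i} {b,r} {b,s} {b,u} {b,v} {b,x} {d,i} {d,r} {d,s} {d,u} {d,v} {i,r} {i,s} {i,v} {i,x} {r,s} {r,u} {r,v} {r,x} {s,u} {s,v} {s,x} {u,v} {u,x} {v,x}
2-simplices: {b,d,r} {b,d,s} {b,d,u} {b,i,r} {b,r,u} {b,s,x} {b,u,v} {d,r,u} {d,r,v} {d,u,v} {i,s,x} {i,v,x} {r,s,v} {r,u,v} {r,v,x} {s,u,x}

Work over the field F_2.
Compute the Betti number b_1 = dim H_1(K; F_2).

n_0=8 n_1=26 n_2=16  [Z2]
∂1: piv[bd,bi,br,bs,bu,bv,bx] rk=7  ker:di,dr,ds,du,dv,ir,is,iv,ix,rs,ru,rv,rx,su,sv,sx,uv,ux,vx
∂2: piv[bdr,bds,bdu,bir,bru,bsx,buv,drv,duv,isx,ivx,rsv,rvx,sux] rk=14  ker:dru,ruv
b_1=(26−7)−14=5

b_1=5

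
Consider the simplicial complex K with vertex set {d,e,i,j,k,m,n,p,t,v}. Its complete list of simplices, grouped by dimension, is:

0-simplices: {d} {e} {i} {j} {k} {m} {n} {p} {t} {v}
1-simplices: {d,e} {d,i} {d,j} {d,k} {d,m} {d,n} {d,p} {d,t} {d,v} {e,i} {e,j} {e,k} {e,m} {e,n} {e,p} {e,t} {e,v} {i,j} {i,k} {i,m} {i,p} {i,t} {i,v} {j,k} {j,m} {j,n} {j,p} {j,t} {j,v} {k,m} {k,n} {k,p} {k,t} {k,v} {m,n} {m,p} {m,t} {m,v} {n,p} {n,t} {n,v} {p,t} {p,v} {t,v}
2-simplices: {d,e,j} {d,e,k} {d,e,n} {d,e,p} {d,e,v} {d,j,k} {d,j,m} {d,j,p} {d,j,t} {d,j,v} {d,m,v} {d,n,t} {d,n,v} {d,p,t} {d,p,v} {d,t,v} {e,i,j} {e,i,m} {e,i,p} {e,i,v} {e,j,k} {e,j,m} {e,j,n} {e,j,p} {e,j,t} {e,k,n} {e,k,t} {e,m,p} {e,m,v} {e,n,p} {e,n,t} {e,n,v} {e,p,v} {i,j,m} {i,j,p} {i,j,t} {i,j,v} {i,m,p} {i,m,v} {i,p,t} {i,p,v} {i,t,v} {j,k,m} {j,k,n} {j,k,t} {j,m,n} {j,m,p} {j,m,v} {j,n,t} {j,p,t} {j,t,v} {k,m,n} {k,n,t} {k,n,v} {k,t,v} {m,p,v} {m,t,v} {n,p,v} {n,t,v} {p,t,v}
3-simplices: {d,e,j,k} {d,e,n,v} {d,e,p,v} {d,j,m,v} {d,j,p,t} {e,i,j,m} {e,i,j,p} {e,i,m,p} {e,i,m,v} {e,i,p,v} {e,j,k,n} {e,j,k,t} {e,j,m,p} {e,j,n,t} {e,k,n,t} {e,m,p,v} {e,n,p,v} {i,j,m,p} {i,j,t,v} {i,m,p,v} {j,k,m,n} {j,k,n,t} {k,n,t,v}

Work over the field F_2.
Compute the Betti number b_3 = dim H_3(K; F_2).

n_0=10 n_1=44 n_2=60 n_3=23  [Z2]
∂1: piv[de,di,dj,dk,dm,dn,dp,dt,dv] rk=9  ker:ei,ej,ek,em,en,ep,et,ev,ij,ik,im,ip,it,iv,jk,jm,jn,jp,jt,jv,km,kn,kp,kt,kv,mn,mp,mt,mv,np,nt,nv,pt,pv,tv
∂2: piv[dej,dek,den,dep,dev,djk,djm,djp,djt,djv,dmv,dnt,dnv,dpt,dpv,dtv,eij,eim,eip,eiv,ejm,ejn,ejt,ekn,ekt,emp,enp,ijt,jkm,jmn,knv,mtv] rk=32  ker:ejk,ejp,emv,ent,env,epv,ijm,ijp,ijv,imp,imv,ipt,ipv,itv,jkn,jkt,jmp,jmv,jnt,jpt,jtv,kmn,knt,ktv,mpv,npv,ntv,ptv
∂3: piv[dejk,denv,depv,djmv,djpt,eijm,eijp,eimp,eimv,eipv,ejkn,ejkt,ejmp,ejnt,eknt,empv,enpv,ijtv,jkmn,kntv] rk=20  ker:ijmp,impv,jknt
b_3=(23−20)−0=3

b_3=3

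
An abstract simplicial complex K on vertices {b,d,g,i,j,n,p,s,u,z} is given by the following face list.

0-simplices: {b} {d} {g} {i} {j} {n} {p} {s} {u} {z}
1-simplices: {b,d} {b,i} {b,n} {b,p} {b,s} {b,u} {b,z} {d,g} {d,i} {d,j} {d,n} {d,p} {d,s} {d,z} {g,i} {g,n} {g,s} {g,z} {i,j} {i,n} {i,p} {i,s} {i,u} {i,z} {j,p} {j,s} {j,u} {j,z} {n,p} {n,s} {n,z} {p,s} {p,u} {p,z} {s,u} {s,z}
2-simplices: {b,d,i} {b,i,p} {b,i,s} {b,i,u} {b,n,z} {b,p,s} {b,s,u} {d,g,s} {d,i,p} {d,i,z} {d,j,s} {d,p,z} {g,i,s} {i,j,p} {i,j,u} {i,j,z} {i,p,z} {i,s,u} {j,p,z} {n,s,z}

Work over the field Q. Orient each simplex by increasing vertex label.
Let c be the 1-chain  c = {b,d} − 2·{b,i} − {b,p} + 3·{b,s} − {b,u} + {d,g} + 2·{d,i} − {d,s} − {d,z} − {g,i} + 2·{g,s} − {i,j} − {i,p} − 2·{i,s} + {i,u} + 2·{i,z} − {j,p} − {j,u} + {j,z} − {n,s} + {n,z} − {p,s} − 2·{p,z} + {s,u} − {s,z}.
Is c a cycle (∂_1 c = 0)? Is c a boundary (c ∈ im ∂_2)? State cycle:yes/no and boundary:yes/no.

cycle:yes boundary:yes

n_0=10 n_1=36 n_2=20  [Q]
∂1: piv[bd,bi,bn,bp,bs,bu,bz,dg,dj] rk=9  ker:di,dn,dp,ds,dz,gi,gn,gs,gz,ij,in,ip,is,iu,iz,jp,js,ju,jz,np,ns,nz,ps,pu,pz,su,sz
∂2: piv[bdi,bip,bis,biu,bnz,bps,bsu,dgs,dip,diz,djs,dpz,gis,ijp,iju,ijz,nsz] rk=17  ker:ipz,isu,jpz
∂1c = 0
c vs im∂2: reduces to 0 ⇒ boundary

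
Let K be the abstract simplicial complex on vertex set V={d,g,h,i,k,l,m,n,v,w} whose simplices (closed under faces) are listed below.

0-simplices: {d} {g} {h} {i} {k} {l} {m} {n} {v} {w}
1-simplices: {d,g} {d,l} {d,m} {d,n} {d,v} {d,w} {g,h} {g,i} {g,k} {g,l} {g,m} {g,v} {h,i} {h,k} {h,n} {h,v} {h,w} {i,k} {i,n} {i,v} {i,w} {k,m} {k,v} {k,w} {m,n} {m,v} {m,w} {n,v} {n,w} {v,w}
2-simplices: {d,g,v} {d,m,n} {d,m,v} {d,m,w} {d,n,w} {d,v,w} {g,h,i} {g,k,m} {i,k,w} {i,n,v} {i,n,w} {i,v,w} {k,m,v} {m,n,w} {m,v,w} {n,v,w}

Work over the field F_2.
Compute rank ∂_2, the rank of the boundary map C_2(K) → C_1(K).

n_0=10 n_1=30 n_2=16  [Z2]
∂1: piv[dg,dl,dm,dn,dv,dw,gh,gi,gk] rk=9  ker:gl,gm,gv,hi,hk,hn,hv,hw,ik,in,iv,iw,km,kv,kw,mn,mv,mw,nv,nw,vw
∂2: piv[dgv,dmn,dmv,dmw,dnw,dvw,ghi,gkm,ikw,inv,inw,ivw,kmv] rk=13  ker:mnw,mvw,nvw
rk∂_2=13

rank∂_2=13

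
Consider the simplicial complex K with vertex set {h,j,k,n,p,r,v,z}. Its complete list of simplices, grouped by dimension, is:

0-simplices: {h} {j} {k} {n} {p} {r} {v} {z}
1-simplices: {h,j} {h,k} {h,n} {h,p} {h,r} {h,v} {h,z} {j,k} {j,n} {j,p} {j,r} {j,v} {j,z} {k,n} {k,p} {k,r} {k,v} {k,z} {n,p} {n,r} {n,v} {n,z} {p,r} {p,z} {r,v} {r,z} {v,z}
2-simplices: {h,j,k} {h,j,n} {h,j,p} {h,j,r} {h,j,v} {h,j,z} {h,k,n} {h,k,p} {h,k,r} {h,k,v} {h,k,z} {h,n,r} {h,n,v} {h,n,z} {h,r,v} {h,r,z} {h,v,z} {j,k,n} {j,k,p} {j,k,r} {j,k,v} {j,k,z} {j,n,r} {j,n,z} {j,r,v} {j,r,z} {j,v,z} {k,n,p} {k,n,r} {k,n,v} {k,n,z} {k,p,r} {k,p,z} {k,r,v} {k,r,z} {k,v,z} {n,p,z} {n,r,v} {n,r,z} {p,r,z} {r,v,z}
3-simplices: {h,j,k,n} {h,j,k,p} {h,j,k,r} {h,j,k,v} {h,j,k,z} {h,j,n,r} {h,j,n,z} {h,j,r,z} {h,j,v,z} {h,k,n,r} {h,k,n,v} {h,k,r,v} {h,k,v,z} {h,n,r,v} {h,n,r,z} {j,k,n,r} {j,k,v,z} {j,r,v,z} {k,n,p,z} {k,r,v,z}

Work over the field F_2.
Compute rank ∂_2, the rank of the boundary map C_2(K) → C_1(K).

n_0=8 n_1=27 n_2=41 n_3=20  [Z2]
∂1: piv[hj,hk,hn,hp,hr,hv,hz] rk=7  ker:jk,jn,jp,jr,jv,jz,kn,kp,kr,kv,kz,np,nr,nv,nz,pr,pz,rv,rz,vz
∂2: piv[hjk,hjn,hjp,hjr,hjv,hjz,hkn,hkp,hkr,hkv,hkz,hnr,hnv,hnz,hrv,hrz,hvz,knp,kpr,kpz] rk=20  ker:jkn,jkp,jkr,jkv,jkz,jnr,jnz,jrv,jrz,jvz,knr,knv,knz,krv,krz,kvz,npz,nrv,nrz,prz,rvz
∂3: piv[hjkn,hjkp,hjkr,hjkv,hjkz,hjnr,hjnz,hjrz,hjvz,hknr,hknv,hkrv,hkvz,hnrv,hnrz,jrvz,knpz,krvz] rk=18  ker:jknr,jkvz
rk∂_2=20

rank∂_2=20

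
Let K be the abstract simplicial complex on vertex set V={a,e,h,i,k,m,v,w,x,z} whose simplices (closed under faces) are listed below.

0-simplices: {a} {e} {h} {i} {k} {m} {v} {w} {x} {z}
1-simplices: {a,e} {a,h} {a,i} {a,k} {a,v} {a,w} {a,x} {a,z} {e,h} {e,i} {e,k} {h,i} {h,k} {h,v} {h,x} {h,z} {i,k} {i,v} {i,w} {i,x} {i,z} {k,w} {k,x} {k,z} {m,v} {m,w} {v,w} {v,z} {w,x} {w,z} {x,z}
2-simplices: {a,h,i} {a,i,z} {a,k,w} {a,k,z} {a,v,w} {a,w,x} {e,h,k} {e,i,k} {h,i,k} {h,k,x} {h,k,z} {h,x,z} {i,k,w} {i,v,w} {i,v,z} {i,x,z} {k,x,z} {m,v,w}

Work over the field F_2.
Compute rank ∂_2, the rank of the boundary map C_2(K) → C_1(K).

rank∂_2=17

n_0=10 n_1=31 n_2=18  [Z2]
∂1: piv[ae,ah,ai,ak,av,aw,ax,az,mv] rk=9  ker:eh,ei,ek,hi,hk,hv,hx,hz,ik,iv,iw,ix,iz,kw,kx,kz,mw,vw,vz,wx,wz,xz
∂2: piv[ahi,aiz,akw,akz,avw,awx,ehk,eik,hik,hkx,hkz,hxz,ikw,ivw,ivz,ixz,mvw] rk=17  ker:kxz
rk∂_2=17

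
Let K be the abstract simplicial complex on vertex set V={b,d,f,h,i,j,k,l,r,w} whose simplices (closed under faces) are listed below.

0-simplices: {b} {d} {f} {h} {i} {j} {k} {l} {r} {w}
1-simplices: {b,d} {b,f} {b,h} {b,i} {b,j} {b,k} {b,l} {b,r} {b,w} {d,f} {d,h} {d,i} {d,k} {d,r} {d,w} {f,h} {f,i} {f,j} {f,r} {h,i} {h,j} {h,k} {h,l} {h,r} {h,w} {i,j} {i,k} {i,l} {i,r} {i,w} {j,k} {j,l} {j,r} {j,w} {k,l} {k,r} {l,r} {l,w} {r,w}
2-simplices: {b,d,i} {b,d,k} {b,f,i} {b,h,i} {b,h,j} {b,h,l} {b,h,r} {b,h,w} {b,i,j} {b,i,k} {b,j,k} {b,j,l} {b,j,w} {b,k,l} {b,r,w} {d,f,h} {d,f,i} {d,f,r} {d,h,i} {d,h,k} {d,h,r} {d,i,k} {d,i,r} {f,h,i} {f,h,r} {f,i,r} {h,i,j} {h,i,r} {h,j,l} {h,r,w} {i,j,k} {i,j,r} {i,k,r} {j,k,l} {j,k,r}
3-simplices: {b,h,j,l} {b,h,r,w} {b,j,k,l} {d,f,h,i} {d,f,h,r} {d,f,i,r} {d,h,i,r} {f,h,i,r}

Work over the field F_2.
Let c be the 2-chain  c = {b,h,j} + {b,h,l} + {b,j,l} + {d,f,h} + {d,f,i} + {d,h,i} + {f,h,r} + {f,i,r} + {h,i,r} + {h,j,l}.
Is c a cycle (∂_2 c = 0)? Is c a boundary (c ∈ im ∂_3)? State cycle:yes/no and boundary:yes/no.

cycle:yes boundary:yes

n_0=10 n_1=39 n_2=35 n_3=8  [Z2]
∂1: piv[bd,bf,bh,bi,bj,bk,bl,br,bw] rk=9  ker:df,dh,di,dk,dr,dw,fh,fi,fj,fr,hi,hj,hk,hl,hr,hw,ij,ik,il,ir,iw,jk,jl,jr,jw,kl,kr,lr,lw,rw
∂2: piv[bdi,bdk,bfi,bhi,bhj,bhl,bhr,bhw,bij,bik,bjk,bjl,bjw,bkl,brw,dfh,dfi,dfr,dhi,dhk,dhr,dir,ijr,ikr] rk=24  ker:dik,fhi,fhr,fir,hij,hir,hjl,hrw,ijk,jkl,jkr
∂3: piv[bhjl,bhrw,bjkl,dfhi,dfhr,dfir,dhir] rk=7  ker:fhir
∂2c = 0
c vs im∂3: reduces to 0 ⇒ boundary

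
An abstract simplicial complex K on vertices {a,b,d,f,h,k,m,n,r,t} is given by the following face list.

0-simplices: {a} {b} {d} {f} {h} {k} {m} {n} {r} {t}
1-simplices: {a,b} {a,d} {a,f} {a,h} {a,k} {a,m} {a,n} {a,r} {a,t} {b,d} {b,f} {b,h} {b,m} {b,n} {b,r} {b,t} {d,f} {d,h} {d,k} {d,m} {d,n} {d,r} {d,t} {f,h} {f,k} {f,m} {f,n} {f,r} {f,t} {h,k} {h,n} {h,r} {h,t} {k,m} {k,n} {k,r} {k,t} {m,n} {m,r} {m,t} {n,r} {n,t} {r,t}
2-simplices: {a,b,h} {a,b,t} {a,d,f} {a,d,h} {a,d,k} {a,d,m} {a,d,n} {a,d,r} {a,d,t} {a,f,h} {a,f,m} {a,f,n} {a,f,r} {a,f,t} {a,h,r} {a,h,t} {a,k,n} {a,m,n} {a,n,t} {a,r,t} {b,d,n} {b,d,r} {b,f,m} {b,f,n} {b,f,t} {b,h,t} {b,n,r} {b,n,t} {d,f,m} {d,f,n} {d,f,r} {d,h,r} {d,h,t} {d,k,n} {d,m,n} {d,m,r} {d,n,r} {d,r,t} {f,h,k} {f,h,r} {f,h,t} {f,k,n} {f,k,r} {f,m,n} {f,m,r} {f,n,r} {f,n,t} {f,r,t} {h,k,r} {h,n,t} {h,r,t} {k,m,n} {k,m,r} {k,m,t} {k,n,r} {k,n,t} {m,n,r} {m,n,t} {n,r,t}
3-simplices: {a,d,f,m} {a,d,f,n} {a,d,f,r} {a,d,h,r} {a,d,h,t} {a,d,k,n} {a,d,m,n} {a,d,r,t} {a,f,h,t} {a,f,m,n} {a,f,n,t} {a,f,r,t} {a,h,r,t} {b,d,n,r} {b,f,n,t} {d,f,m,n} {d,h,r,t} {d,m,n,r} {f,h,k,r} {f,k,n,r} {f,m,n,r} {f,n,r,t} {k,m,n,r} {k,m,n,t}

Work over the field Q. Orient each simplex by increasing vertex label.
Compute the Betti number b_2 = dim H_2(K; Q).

n_0=10 n_1=43 n_2=59 n_3=24  [Q]
∂1: piv[ab,ad,af,ah,ak,am,an,ar,at] rk=9  ker:bd,bf,bh,bm,bn,br,bt,df,dh,dk,dm,dn,dr,dt,fh,fk,fm,fn,fr,ft,hk,hn,hr,ht,km,kn,kr,kt,mn,mr,mt,nr,nt,rt
∂2: piv[abh,abt,adf,adh,adk,adm,adn,adr,adt,afh,afm,afn,afr,aft,ahr,aht,akn,amn,ant,art,bdn,bdr,bfm,bfn,bft,bnr,dmr,fhk,fkn,fkr,hnt,kmn,kmt,knt] rk=34  ker:bht,bnt,dfm,dfn,dfr,dhr,dht,dkn,dmn,dnr,drt,fhr,fht,fmn,fmr,fnr,fnt,frt,hkr,hrt,kmr,knr,mnr,mnt,nrt
∂3: piv[adfm,adfn,adfr,adhr,adht,adkn,admn,adrt,afht,afmn,afnt,afrt,ahrt,bdnr,bfnt,dmnr,fhkr,fknr,fmnr,fnrt,kmnr,kmnt] rk=22  ker:dfmn,dhrt
b_2=(59−34)−22=3

b_2=3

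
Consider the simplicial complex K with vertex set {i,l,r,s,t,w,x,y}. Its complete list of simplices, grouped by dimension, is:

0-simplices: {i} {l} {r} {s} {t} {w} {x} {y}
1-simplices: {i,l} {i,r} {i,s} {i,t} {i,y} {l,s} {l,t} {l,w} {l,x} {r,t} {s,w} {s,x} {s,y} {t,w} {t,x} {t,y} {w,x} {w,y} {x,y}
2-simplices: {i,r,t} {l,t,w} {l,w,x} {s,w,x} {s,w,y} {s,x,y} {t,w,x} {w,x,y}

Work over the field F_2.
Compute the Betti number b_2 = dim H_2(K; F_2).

n_0=8 n_1=19 n_2=8  [Z2]
∂1: piv[il,ir,is,it,iy,lw,lx] rk=7  ker:ls,lt,rt,sw,sx,sy,tw,tx,ty,wx,wy,xy
∂2: piv[irt,ltw,lwx,swx,swy,sxy,twx] rk=7  ker:wxy
b_2=(8−7)−0=1

b_2=1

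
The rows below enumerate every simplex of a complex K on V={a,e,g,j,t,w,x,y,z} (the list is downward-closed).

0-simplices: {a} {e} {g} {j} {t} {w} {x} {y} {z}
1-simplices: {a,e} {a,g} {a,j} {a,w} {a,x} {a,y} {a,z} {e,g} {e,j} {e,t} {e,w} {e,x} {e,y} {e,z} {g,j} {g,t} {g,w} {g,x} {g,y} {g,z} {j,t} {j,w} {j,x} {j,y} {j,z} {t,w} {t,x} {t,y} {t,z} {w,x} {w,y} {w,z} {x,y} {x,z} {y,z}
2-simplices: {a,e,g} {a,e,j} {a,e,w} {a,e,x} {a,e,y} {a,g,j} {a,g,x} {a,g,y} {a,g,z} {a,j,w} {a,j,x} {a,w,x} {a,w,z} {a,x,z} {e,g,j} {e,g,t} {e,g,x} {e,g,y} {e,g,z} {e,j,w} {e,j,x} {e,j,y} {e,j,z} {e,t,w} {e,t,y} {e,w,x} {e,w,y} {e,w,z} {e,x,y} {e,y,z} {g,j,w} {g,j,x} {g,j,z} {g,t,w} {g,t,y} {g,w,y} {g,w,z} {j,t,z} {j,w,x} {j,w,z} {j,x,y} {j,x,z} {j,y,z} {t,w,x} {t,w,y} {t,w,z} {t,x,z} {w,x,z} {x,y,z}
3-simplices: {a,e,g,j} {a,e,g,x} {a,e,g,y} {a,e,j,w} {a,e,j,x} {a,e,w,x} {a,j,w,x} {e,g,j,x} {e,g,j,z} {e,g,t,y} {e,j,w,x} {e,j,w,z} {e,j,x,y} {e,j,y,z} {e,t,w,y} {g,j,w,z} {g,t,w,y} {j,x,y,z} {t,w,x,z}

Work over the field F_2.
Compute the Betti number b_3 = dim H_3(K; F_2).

b_3=1

n_0=9 n_1=35 n_2=49 n_3=19  [Z2]
∂1: piv[ae,ag,aj,aw,ax,ay,az,et] rk=8  ker:eg,ej,ew,ex,ey,ez,gj,gt,gw,gx,gy,gz,jt,jw,jx,jy,jz,tw,tx,ty,tz,wx,wy,wz,xy,xz,yz
∂2: piv[aeg,aej,aew,aex,aey,agj,agx,agy,agz,ajw,ajx,awx,awz,axz,egt,egz,ejy,ejz,etw,ety,ewy,exy,eyz,gjw,jtz,twx,twz] rk=27  ker:egj,egx,egy,ejw,ejx,ewx,ewz,gjx,gjz,gtw,gty,gwy,gwz,jwx,jwz,jxy,jxz,jyz,twy,txz,wxz,xyz
∂3: piv[aegj,aegx,aegy,aejw,aejx,aewx,ajwx,egjx,egjz,egty,ejwz,ejxy,ejyz,etwy,gjwz,gtwy,jxyz,twxz] rk=18  ker:ejwx
b_3=(19−18)−0=1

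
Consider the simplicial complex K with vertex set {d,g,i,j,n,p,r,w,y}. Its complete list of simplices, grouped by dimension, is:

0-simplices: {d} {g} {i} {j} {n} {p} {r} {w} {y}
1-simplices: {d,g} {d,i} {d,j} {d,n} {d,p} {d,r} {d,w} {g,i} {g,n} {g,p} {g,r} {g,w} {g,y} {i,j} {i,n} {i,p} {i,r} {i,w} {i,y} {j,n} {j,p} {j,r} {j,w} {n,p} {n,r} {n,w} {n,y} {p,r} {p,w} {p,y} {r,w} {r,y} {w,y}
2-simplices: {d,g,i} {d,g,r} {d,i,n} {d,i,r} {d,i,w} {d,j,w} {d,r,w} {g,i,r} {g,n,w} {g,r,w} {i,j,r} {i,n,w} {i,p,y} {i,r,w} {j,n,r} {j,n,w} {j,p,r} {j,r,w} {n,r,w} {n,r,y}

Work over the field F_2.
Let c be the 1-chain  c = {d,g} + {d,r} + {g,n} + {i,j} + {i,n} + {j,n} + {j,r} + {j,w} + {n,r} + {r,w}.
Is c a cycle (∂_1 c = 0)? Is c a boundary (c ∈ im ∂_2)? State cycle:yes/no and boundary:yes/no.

n_0=9 n_1=33 n_2=20  [Z2]
∂1: piv[dg,di,dj,dn,dp,dr,dw,gy] rk=8  ker:gi,gn,gp,gr,gw,ij,in,ip,ir,iw,iy,jn,jp,jr,jw,np,nr,nw,ny,pr,pw,py,rw,ry,wy
∂2: piv[dgi,dgr,din,dir,diw,djw,drw,gnw,grw,ijr,inw,ipy,jnr,jnw,jpr,jrw,nry] rk=17  ker:gir,irw,nrw
∂1c = 0
c vs im∂2: reduces to 0 ⇒ boundary

cycle:yes boundary:yes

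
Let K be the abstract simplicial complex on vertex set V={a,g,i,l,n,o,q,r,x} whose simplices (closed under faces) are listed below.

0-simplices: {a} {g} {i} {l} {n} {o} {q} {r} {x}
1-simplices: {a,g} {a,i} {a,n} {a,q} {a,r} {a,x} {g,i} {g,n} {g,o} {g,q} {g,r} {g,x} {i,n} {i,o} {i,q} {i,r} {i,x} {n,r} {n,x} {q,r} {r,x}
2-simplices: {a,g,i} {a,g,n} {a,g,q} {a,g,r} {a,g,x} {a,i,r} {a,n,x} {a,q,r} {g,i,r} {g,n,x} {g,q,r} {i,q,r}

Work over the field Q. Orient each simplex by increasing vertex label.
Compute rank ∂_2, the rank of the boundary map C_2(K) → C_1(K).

rank∂_2=9

n_0=9 n_1=21 n_2=12  [Q]
∂1: piv[ag,ai,an,aq,ar,ax,go] rk=7  ker:gi,gn,gq,gr,gx,in,io,iq,ir,ix,nr,nx,qr,rx
∂2: piv[agi,agn,agq,agr,agx,air,anx,aqr,iqr] rk=9  ker:gir,gnx,gqr
rk∂_2=9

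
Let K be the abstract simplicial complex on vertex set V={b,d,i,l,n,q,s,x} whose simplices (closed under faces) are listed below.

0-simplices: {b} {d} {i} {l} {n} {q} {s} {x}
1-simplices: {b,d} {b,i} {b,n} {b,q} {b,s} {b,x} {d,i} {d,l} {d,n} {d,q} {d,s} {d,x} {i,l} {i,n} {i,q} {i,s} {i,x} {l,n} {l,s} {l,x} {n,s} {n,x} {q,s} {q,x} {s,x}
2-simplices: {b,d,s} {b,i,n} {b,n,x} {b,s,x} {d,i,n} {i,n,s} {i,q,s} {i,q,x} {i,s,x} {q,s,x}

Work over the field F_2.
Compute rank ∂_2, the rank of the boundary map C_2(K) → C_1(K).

n_0=8 n_1=25 n_2=10  [Z2]
∂1: piv[bd,bi,bn,bq,bs,bx,dl] rk=7  ker:di,dn,dq,ds,dx,il,in,iq,is,ix,ln,ls,lx,ns,nx,qs,qx,sx
∂2: piv[bds,bin,bnx,bsx,din,ins,iqs,iqx,isx] rk=9  ker:qsx
rk∂_2=9

rank∂_2=9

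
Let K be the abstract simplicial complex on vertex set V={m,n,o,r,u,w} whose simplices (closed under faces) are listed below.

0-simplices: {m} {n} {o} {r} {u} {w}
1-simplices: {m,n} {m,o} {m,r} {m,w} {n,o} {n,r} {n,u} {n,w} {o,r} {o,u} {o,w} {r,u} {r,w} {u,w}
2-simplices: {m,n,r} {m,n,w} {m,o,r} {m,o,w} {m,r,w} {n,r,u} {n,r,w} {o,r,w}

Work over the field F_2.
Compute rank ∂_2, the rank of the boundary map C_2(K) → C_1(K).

n_0=6 n_1=14 n_2=8  [Z2]
∂1: piv[mn,mo,mr,mw,nu] rk=5  ker:no,nr,nw,or,ou,ow,ru,rw,uw
∂2: piv[mnr,mnw,mor,mow,mrw,nru] rk=6  ker:nrw,orw
rk∂_2=6

rank∂_2=6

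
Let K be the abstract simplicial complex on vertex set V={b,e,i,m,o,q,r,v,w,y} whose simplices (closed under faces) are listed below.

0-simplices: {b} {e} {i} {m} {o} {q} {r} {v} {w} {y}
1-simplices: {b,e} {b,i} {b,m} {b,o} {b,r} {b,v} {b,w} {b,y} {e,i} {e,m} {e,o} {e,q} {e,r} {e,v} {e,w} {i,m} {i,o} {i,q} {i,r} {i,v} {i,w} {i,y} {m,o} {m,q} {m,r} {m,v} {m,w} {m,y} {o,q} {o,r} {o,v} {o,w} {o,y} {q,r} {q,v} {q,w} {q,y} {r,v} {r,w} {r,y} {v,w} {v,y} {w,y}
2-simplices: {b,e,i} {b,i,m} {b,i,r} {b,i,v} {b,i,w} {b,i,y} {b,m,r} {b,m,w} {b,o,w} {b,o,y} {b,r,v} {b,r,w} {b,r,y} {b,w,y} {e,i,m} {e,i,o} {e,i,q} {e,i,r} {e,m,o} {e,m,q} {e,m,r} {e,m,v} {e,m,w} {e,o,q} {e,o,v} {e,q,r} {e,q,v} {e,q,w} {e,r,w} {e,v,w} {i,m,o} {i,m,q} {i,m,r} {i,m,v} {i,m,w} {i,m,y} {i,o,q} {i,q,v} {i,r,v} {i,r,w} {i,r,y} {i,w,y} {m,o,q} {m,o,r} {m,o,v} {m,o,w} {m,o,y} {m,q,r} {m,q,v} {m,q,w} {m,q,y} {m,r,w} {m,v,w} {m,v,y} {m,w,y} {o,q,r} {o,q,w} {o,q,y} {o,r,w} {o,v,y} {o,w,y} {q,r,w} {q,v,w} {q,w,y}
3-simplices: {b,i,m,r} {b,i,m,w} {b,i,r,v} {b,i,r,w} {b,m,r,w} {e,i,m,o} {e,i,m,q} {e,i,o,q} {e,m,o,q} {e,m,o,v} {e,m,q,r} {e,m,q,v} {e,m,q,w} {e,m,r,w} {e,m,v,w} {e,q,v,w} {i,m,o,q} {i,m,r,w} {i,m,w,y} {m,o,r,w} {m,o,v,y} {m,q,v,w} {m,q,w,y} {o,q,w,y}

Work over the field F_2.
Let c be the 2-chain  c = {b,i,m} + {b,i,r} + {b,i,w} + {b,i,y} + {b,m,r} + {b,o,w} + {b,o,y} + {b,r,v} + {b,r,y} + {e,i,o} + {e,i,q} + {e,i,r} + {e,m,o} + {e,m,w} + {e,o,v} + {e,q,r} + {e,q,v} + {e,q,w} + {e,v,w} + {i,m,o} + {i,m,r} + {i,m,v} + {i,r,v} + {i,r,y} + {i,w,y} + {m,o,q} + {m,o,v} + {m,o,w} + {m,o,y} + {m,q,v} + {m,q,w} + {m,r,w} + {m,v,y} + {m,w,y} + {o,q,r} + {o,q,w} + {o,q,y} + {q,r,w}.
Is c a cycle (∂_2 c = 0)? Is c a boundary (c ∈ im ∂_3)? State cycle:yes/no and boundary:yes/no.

n_0=10 n_1=43 n_2=64 n_3=24  [Z2]
∂1: piv[be,bi,bm,bo,br,bv,bw,by,eq] rk=9  ker:ei,em,eo,er,ev,ew,im,io,iq,ir,iv,iw,iy,mo,mq,mr,mv,mw,my,oq,or,ov,ow,oy,qr,qv,qw,qy,rv,rw,ry,vw,vy,wy
∂2: piv[bei,bim,bir,biv,biw,biy,bmr,bmw,bow,boy,brv,brw,bry,bwy,eim,eio,eiq,eir,emo,emq,emv,emw,eoq,eov,eqr,eqv,eqw,evw,imv,imy,mor,mow,mqy,mvy] rk=34  ker:emr,erw,imo,imq,imr,imw,ioq,iqv,irv,irw,iry,iwy,moq,mov,moy,mqr,mqv,mqw,mrw,mvw,mwy,oqr,oqw,oqy,orw,ovy,owy,qrw,qvw,qwy
∂3: piv[bimr,bimw,birv,birw,bmrw,eimo,eimq,eioq,emoq,emov,emqr,emqv,emqw,emrw,emvw,eqvw,imwy,morw,movy,mqwy,oqwy] rk=21  ker:imoq,imrw,mqvw
∂2c = {b,v} + {b,y} + {e,i} + {e,o} + {e,v} + {e,w} + {i,q} + {i,r} + {i,y} + {m,q} + {m,r} + {m,w} + {m,y} + {o,r} + {o,w} + {o,y} + {q,r} + {q,y} + {v,w} + {v,y}

cycle:no boundary:no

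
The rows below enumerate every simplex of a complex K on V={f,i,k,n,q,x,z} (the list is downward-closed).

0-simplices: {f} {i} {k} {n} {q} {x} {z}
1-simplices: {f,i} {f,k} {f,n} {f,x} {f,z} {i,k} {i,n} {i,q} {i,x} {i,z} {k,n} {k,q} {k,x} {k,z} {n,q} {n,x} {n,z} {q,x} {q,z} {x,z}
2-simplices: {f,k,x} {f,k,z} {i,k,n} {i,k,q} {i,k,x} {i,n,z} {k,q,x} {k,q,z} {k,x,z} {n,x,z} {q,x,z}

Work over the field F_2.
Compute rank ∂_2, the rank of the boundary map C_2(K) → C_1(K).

rank∂_2=10

n_0=7 n_1=20 n_2=11  [Z2]
∂1: piv[fi,fk,fn,fx,fz,iq] rk=6  ker:ik,in,ix,iz,kn,kq,kx,kz,nq,nx,nz,qx,qz,xz
∂2: piv[fkx,fkz,ikn,ikq,ikx,inz,kqx,kqz,kxz,nxz] rk=10  ker:qxz
rk∂_2=10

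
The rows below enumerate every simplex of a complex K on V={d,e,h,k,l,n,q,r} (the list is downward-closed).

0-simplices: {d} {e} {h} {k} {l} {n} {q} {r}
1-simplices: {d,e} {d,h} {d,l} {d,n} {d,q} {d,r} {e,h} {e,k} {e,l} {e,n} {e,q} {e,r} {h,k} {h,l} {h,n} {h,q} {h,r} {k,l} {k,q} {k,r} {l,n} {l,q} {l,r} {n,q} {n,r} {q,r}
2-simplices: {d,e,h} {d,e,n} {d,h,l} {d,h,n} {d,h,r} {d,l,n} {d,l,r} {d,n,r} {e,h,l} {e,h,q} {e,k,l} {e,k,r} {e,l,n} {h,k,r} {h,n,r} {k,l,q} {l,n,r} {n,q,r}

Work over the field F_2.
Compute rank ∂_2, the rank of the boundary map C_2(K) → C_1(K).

rank∂_2=15

n_0=8 n_1=26 n_2=18  [Z2]
∂1: piv[de,dh,dl,dn,dq,dr,ek] rk=7  ker:eh,el,en,eq,er,hk,hl,hn,hq,hr,kl,kq,kr,ln,lq,lr,nq,nr,qr
∂2: piv[deh,den,dhl,dhn,dhr,dln,dlr,dnr,ehl,ehq,ekl,ekr,hkr,klq,nqr] rk=15  ker:eln,hnr,lnr
rk∂_2=15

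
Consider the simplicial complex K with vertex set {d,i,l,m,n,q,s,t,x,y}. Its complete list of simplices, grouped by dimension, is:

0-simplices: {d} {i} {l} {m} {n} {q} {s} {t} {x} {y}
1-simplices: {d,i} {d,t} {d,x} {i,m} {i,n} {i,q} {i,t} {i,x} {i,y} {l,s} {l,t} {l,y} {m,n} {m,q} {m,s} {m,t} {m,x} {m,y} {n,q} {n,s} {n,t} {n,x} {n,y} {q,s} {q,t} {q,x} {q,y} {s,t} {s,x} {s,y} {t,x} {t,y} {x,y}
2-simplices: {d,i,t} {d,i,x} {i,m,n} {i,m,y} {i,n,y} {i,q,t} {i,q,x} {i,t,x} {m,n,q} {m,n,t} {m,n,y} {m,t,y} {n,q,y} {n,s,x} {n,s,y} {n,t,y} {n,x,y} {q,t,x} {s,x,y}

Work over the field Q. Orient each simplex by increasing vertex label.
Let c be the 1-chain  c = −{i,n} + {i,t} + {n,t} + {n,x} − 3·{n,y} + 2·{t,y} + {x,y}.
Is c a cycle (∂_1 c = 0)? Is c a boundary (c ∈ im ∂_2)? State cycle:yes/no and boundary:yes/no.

n_0=10 n_1=33 n_2=19  [Q]
∂1: piv[di,dt,dx,im,in,iq,iy,ls,lt] rk=9  ker:it,ix,ly,mn,mq,ms,mt,mx,my,nq,ns,nt,nx,ny,qs,qt,qx,qy,st,sx,sy,tx,ty,xy
∂2: piv[dit,dix,imn,imy,iny,iqt,iqx,itx,mnq,mnt,mty,nqy,nsx,nsy,nxy] rk=15  ker:mny,nty,qtx,sxy
∂1c = 0
c vs im∂2: residual ≠ 0 ⇒ not boundary

cycle:yes boundary:no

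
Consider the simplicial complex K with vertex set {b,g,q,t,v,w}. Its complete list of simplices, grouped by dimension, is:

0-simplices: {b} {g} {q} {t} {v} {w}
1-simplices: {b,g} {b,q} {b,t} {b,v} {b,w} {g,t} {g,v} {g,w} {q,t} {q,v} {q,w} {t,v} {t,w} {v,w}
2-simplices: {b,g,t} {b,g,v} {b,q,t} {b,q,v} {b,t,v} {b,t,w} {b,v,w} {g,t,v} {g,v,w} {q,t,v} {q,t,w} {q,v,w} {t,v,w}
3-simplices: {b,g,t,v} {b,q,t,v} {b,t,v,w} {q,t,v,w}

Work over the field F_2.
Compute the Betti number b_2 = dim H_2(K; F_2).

n_0=6 n_1=14 n_2=13 n_3=4  [Z2]
∂1: piv[bg,bq,bt,bv,bw] rk=5  ker:gt,gv,gw,qt,qv,qw,tv,tw,vw
∂2: piv[bgt,bgv,bqt,bqv,btv,btw,bvw,gvw,qtw] rk=9  ker:gtv,qtv,qvw,tvw
∂3: piv[bgtv,bqtv,btvw,qtvw] rk=4
b_2=(13−9)−4=0

b_2=0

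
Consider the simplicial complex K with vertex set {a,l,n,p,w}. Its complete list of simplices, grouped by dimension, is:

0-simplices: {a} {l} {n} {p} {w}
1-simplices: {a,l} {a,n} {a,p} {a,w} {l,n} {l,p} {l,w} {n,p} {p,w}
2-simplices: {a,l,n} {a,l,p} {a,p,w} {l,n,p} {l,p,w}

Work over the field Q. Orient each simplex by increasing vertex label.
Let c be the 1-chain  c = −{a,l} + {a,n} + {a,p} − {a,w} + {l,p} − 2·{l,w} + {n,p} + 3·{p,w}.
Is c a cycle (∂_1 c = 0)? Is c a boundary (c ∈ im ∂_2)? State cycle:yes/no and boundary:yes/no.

n_0=5 n_1=9 n_2=5  [Q]
∂1: piv[al,an,ap,aw] rk=4  ker:ln,lp,lw,np,pw
∂2: piv[aln,alp,apw,lnp,lpw] rk=5
∂1c = 0
c vs im∂2: reduces to 0 ⇒ boundary

cycle:yes boundary:yes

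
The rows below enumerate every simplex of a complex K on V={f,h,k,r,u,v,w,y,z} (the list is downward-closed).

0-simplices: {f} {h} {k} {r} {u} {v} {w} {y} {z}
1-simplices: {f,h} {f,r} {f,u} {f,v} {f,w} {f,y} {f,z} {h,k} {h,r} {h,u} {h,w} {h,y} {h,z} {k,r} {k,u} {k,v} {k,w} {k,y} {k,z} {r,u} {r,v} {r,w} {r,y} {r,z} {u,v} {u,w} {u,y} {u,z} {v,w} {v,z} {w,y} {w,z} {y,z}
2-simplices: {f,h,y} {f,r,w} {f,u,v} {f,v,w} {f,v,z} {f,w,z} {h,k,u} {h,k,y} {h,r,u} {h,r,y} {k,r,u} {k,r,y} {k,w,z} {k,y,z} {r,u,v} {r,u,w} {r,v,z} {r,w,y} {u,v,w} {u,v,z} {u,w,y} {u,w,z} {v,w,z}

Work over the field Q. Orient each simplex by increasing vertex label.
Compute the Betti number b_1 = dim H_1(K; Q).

b_1=5

n_0=9 n_1=33 n_2=23  [Q]
∂1: piv[fh,fr,fu,fv,fw,fy,fz,hk] rk=8  ker:hr,hu,hw,hy,hz,kr,ku,kv,kw,ky,kz,ru,rv,rw,ry,rz,uv,uw,uy,uz,vw,vz,wy,wz,yz
∂2: piv[fhy,frw,fuv,fvw,fvz,fwz,hku,hky,hru,hry,kru,kwz,kyz,ruv,ruw,rvz,rwy,uvw,uvz,uwy] rk=20  ker:kry,uwz,vwz
b_1=(33−8)−20=5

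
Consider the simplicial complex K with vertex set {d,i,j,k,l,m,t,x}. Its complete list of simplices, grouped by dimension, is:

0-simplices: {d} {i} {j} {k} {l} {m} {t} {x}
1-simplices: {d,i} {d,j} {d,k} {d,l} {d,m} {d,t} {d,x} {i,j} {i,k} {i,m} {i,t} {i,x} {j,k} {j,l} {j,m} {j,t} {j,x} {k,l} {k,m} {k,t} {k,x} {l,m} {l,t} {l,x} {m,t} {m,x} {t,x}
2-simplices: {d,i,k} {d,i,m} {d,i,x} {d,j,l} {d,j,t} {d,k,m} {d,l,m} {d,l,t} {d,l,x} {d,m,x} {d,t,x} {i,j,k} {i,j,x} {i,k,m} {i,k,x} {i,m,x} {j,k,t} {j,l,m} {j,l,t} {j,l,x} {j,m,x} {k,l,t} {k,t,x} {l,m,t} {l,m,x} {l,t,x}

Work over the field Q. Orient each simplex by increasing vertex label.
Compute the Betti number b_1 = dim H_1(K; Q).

n_0=8 n_1=27 n_2=26  [Q]
∂1: piv[di,dj,dk,dl,dm,dt,dx] rk=7  ker:ij,ik,im,it,ix,jk,jl,jm,jt,jx,kl,km,kt,kx,lm,lt,lx,mt,mx,tx
∂2: piv[dik,dim,dix,djl,djt,dkm,dlm,dlt,dlx,dmx,dtx,ijk,ijx,ikx,jkt,jlm,jlx,klt,lmt] rk=19  ker:ikm,imx,jlt,jmx,ktx,lmx,ltx
b_1=(27−7)−19=1

b_1=1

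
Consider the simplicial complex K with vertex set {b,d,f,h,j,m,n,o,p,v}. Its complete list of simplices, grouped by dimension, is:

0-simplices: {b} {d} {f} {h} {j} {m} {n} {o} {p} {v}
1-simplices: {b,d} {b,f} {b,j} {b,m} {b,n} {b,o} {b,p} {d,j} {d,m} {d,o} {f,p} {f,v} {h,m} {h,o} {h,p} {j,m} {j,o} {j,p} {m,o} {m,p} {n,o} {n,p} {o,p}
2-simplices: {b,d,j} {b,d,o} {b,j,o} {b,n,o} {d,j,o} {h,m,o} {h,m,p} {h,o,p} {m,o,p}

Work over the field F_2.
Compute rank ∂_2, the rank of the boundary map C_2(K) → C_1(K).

n_0=10 n_1=23 n_2=9  [Z2]
∂1: piv[bd,bf,bj,bm,bn,bo,bp,fv,hm] rk=9  ker:dj,dm,do,fp,ho,hp,jm,jo,jp,mo,mp,no,np,op
∂2: piv[bdj,bdo,bjo,bno,hmo,hmp,hop] rk=7  ker:djo,mop
rk∂_2=7

rank∂_2=7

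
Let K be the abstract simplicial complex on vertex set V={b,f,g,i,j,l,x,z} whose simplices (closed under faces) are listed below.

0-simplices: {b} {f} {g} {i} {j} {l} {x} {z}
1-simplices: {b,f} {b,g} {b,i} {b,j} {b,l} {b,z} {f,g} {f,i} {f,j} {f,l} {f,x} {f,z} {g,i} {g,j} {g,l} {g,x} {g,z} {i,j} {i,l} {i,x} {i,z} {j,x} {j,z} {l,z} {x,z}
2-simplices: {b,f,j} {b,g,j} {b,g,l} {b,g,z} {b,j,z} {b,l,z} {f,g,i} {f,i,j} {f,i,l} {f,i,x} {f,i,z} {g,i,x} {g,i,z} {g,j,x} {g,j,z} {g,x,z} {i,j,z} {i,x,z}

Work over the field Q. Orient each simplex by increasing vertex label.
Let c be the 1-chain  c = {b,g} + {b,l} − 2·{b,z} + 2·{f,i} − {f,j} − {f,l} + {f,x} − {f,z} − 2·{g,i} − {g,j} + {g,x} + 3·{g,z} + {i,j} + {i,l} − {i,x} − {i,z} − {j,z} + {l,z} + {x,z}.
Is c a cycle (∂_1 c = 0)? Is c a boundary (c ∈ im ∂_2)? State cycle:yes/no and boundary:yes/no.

n_0=8 n_1=25 n_2=18  [Q]
∂1: piv[bf,bg,bi,bj,bl,bz,fx] rk=7  ker:fg,fi,fj,fl,fz,gi,gj,gl,gx,gz,ij,il,ix,iz,jx,jz,lz,xz
∂2: piv[bfj,bgj,bgl,bgz,bjz,blz,fgi,fij,fil,fix,fiz,gix,giz,gjx,gxz,ijz] rk=16  ker:gjz,ixz
∂1c = 0
c vs im∂2: reduces to 0 ⇒ boundary

cycle:yes boundary:yes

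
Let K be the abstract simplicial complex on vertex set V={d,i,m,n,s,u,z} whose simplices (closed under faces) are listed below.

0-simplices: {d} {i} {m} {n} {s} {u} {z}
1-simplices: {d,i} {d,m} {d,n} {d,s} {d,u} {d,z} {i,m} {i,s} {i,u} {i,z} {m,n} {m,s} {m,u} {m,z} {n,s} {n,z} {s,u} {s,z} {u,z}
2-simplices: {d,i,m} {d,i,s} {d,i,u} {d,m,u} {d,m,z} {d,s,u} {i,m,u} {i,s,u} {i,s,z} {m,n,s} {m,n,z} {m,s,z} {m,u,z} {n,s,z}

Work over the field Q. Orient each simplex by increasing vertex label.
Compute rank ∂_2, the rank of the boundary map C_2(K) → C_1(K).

n_0=7 n_1=19 n_2=14  [Q]
∂1: piv[di,dm,dn,ds,du,dz] rk=6  ker:im,is,iu,iz,mn,ms,mu,mz,ns,nz,su,sz,uz
∂2: piv[dim,dis,diu,dmu,dmz,dsu,isz,mns,mnz,msz,muz] rk=11  ker:imu,isu,nsz
rk∂_2=11

rank∂_2=11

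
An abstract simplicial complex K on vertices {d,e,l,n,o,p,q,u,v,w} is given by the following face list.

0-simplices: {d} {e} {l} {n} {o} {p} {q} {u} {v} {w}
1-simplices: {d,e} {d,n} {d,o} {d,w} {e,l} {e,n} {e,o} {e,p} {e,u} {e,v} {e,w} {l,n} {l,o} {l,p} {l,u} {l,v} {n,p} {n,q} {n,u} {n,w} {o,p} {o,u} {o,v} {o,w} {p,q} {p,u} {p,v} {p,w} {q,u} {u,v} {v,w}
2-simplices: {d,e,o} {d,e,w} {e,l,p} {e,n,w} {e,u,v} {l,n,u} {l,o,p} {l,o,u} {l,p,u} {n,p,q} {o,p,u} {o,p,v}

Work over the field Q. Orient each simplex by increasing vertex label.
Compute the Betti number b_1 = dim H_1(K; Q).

n_0=10 n_1=31 n_2=12  [Q]
∂1: piv[de,dn,do,dw,el,ep,eu,ev,nq] rk=9  ker:en,eo,ew,ln,lo,lp,lu,lv,np,nu,nw,op,ou,ov,ow,pq,pu,pv,pw,qu,uv,vw
∂2: piv[deo,dew,elp,enw,euv,lnu,lop,lou,lpu,npq,opv] rk=11  ker:opu
b_1=(31−9)−11=11

b_1=11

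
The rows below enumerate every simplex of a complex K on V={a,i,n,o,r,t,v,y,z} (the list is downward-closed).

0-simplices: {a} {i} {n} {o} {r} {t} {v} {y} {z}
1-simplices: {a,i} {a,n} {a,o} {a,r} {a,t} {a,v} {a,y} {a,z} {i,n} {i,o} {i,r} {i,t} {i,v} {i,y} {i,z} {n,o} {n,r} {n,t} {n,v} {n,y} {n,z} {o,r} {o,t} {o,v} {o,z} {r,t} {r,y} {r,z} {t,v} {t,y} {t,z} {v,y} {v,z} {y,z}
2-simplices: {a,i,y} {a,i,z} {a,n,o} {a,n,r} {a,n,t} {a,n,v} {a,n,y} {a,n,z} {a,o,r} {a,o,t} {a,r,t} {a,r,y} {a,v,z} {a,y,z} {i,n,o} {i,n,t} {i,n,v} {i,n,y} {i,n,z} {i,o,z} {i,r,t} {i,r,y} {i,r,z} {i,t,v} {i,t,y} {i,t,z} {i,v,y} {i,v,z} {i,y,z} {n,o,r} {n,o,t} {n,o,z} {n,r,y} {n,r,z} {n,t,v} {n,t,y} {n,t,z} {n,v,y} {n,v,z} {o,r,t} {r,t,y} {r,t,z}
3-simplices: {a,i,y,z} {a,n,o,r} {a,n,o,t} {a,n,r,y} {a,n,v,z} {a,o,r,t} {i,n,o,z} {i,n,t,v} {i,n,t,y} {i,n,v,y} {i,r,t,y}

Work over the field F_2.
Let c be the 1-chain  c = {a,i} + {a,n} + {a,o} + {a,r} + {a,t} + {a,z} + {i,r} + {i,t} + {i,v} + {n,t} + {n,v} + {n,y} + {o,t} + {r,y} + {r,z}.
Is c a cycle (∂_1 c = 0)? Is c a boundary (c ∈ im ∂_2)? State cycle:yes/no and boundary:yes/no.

n_0=9 n_1=34 n_2=42 n_3=11  [Z2]
∂1: piv[ai,an,ao,ar,at,av,ay,az] rk=8  ker:in,io,ir,it,iv,iy,iz,no,nr,nt,nv,ny,nz,or,ot,ov,oz,rt,ry,rz,tv,ty,tz,vy,vz,yz
∂2: piv[aiy,aiz,ano,anr,ant,anv,any,anz,aor,aot,art,ary,avz,ayz,ino,int,inv,iny,ioz,irt,irz,itv,ity,itz,ivy] rk=25  ker:inz,iry,ivz,iyz,nor,not,noz,nry,nrz,ntv,nty,ntz,nvy,nvz,ort,rty,rtz
∂3: piv[aiyz,anor,anot,anry,anvz,aort,inoz,intv,inty,invy,irty] rk=11
∂1c = 0
c vs im∂2: reduces to 0 ⇒ boundary

cycle:yes boundary:yes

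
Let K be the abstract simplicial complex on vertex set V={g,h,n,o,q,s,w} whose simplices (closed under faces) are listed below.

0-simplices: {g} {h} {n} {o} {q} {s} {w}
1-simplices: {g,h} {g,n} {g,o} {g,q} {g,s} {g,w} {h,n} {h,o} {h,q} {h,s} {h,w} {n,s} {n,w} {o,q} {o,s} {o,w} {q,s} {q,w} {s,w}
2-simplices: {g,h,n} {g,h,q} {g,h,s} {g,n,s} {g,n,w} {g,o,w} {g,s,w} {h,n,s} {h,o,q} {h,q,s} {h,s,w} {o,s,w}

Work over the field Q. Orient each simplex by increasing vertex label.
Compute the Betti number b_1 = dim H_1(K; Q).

b_1=2

n_0=7 n_1=19 n_2=12  [Q]
∂1: piv[gh,gn,go,gq,gs,gw] rk=6  ker:hn,ho,hq,hs,hw,ns,nw,oq,os,ow,qs,qw,sw
∂2: piv[ghn,ghq,ghs,gns,gnw,gow,gsw,hoq,hqs,hsw,osw] rk=11  ker:hns
b_1=(19−6)−11=2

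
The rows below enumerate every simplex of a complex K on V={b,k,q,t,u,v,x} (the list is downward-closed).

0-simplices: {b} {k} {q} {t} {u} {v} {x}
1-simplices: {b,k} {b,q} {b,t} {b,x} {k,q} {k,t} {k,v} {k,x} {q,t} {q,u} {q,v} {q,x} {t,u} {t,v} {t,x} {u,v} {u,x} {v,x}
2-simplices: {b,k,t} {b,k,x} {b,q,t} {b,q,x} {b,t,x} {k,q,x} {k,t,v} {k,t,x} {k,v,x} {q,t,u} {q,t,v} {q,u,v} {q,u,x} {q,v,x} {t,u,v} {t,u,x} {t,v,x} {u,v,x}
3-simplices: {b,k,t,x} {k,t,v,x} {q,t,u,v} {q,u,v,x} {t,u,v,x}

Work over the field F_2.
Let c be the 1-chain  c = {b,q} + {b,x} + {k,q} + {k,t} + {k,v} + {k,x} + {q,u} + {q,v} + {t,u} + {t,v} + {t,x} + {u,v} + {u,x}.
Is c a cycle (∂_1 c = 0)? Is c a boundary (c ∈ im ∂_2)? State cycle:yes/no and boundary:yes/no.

cycle:yes boundary:yes

n_0=7 n_1=18 n_2=18 n_3=5  [Z2]
∂1: piv[bk,bq,bt,bx,kv,qu] rk=6  ker:kq,kt,kx,qt,qv,qx,tu,tv,tx,uv,ux,vx
∂2: piv[bkt,bkx,bqt,bqx,btx,kqx,ktv,kvx,qtu,qtv,quv,qux] rk=12  ker:ktx,qvx,tuv,tux,tvx,uvx
∂3: piv[bktx,ktvx,qtuv,quvx,tuvx] rk=5
∂1c = 0
c vs im∂2: reduces to 0 ⇒ boundary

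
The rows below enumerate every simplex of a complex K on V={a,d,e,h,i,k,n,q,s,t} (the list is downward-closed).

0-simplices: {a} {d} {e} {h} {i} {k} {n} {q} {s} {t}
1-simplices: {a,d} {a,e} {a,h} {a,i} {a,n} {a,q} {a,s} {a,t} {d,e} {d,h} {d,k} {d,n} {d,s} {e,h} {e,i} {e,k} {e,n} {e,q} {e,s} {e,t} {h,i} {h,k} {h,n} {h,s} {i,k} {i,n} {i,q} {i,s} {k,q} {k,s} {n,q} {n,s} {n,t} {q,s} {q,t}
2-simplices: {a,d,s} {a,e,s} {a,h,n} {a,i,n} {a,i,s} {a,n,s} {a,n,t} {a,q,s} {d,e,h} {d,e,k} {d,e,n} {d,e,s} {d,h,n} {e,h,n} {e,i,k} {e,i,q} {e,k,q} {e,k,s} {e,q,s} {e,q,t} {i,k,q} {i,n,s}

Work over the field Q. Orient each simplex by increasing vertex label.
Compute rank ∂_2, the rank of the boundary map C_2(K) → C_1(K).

rank∂_2=19

n_0=10 n_1=35 n_2=22  [Q]
∂1: piv[ad,ae,ah,ai,an,aq,as,at,dk] rk=9  ker:de,dh,dn,ds,eh,ei,ek,en,eq,es,et,hi,hk,hn,hs,ik,in,iq,is,kq,ks,nq,ns,nt,qs,qt
∂2: piv[ads,aes,ahn,ain,ais,ans,ant,aqs,deh,dek,den,des,dhn,eik,eiq,ekq,eks,eqs,eqt] rk=19  ker:ehn,ikq,ins
rk∂_2=19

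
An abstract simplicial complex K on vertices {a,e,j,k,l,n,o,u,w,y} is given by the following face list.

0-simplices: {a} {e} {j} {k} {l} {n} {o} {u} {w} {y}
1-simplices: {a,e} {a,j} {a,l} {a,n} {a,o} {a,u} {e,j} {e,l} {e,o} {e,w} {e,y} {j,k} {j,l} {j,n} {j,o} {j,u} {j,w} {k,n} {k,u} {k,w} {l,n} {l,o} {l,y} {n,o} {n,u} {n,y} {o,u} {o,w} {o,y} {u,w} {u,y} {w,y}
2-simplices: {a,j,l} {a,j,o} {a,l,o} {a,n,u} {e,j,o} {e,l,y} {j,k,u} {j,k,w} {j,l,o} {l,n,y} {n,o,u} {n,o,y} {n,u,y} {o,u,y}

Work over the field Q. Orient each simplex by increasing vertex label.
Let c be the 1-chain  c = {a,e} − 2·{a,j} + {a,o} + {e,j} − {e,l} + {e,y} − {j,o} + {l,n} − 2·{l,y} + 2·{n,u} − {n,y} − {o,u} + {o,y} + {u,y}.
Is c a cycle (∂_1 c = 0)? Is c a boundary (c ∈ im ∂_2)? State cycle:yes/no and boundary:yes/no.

n_0=10 n_1=32 n_2=14  [Q]
∂1: piv[ae,aj,al,an,ao,au,ew,ey,jk] rk=9  ker:ej,el,eo,jl,jn,jo,ju,jw,kn,ku,kw,ln,lo,ly,no,nu,ny,ou,ow,oy,uw,uy,wy
∂2: piv[ajl,ajo,alo,anu,ejo,ely,jku,jkw,lny,nou,noy,nuy] rk=12  ker:jlo,ouy
∂1c = 0
c vs im∂2: residual ≠ 0 ⇒ not boundary

cycle:yes boundary:no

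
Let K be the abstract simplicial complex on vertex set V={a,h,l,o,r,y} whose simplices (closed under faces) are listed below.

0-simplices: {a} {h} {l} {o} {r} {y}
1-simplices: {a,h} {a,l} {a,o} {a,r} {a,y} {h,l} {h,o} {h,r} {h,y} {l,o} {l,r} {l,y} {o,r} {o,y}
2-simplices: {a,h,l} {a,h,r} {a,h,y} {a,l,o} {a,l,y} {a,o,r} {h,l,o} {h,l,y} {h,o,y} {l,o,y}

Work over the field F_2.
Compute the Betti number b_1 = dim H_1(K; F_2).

n_0=6 n_1=14 n_2=10  [Z2]
∂1: piv[ah,al,ao,ar,ay] rk=5  ker:hl,ho,hr,hy,lo,lr,ly,or,oy
∂2: piv[ahl,ahr,ahy,alo,aly,aor,hlo,hoy] rk=8  ker:hly,loy
b_1=(14−5)−8=1

b_1=1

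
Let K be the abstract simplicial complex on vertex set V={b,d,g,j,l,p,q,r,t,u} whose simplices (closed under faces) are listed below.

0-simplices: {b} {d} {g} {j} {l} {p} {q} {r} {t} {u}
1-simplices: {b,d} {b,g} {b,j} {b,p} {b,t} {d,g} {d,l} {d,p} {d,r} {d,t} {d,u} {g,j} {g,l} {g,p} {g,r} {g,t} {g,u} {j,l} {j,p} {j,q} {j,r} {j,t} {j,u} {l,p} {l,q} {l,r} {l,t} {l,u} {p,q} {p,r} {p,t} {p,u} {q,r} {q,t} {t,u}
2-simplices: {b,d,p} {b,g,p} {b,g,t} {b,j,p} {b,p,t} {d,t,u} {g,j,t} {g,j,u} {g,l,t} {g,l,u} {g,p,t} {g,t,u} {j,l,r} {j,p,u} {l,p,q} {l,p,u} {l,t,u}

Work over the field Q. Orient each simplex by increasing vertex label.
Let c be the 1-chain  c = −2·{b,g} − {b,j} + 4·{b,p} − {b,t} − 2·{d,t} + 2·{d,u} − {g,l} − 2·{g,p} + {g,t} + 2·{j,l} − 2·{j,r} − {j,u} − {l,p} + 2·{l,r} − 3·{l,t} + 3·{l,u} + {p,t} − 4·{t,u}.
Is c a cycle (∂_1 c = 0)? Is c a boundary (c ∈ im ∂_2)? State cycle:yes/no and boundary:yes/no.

n_0=10 n_1=35 n_2=17  [Q]
∂1: piv[bd,bg,bj,bp,bt,dl,dr,du,jq] rk=9  ker:dg,dp,dt,gj,gl,gp,gr,gt,gu,jl,jp,jr,jt,ju,lp,lq,lr,lt,lu,pq,pr,pt,pu,qr,qt,tu
∂2: piv[bdp,bgp,bgt,bjp,bpt,dtu,gjt,gju,glt,glu,gtu,jlr,jpu,lpq,lpu] rk=15  ker:gpt,ltu
∂1c = 0
c vs im∂2: reduces to 0 ⇒ boundary

cycle:yes boundary:yes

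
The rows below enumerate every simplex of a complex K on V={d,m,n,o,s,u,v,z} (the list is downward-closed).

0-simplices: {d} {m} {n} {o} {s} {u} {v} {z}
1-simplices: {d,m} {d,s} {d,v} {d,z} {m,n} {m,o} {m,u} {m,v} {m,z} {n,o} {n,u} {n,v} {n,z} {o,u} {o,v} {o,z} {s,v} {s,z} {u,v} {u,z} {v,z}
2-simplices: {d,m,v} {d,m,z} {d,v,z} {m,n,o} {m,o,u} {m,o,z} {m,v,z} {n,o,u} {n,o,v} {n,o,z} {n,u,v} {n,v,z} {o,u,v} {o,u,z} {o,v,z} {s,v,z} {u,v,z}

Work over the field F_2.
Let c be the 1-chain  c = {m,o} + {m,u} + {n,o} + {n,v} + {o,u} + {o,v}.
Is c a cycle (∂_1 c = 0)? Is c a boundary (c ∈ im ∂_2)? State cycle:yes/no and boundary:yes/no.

cycle:yes boundary:yes

n_0=8 n_1=21 n_2=17  [Z2]
∂1: piv[dm,ds,dv,dz,mn,mo,mu] rk=7  ker:mv,mz,no,nu,nv,nz,ou,ov,oz,sv,sz,uv,uz,vz
∂2: piv[dmv,dmz,dvz,mno,mou,moz,nou,nov,noz,nuv,nvz,ouz,svz] rk=13  ker:mvz,ouv,ovz,uvz
∂1c = 0
c vs im∂2: reduces to 0 ⇒ boundary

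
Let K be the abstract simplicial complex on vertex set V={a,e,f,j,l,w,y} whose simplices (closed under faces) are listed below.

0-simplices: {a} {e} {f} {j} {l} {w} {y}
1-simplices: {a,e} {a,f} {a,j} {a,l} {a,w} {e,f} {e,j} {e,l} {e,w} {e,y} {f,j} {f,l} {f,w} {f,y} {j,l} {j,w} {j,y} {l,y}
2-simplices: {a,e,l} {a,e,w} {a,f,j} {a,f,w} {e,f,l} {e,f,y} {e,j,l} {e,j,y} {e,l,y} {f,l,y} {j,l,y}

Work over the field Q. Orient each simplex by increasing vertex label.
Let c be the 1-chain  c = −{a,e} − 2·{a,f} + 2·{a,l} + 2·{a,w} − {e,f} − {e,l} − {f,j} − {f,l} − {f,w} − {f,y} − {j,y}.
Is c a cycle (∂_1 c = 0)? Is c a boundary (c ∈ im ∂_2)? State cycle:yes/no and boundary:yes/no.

cycle:no boundary:no

n_0=7 n_1=18 n_2=11  [Q]
∂1: piv[ae,af,aj,al,aw,ey] rk=6  ker:ef,ej,el,ew,fj,fl,fw,fy,jl,jw,jy,ly
∂2: piv[ael,aew,afj,afw,efl,efy,ejl,ejy,ely] rk=9  ker:fly,jly
∂1c = −{a} + {e} + {f} + {w} − 2·{y}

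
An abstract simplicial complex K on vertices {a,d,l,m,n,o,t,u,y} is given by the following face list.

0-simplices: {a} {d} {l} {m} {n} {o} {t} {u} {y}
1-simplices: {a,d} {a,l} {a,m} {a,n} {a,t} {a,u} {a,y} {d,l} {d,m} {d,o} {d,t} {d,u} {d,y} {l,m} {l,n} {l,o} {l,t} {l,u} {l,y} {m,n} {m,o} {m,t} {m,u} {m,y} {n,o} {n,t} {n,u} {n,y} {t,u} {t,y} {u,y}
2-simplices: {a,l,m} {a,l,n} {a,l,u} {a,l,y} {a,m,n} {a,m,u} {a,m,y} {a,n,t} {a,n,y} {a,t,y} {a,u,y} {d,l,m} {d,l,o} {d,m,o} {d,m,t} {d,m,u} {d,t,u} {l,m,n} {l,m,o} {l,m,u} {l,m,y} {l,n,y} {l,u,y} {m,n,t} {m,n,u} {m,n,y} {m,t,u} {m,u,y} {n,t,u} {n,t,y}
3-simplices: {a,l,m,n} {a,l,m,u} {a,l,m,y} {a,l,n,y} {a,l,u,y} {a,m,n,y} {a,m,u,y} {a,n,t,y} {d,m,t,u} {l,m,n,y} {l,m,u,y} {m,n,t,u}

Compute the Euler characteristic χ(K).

n_0=9 n_1=31 n_2=30 n_3=12
χ=+9−31+30−12=-4

χ(K)=-4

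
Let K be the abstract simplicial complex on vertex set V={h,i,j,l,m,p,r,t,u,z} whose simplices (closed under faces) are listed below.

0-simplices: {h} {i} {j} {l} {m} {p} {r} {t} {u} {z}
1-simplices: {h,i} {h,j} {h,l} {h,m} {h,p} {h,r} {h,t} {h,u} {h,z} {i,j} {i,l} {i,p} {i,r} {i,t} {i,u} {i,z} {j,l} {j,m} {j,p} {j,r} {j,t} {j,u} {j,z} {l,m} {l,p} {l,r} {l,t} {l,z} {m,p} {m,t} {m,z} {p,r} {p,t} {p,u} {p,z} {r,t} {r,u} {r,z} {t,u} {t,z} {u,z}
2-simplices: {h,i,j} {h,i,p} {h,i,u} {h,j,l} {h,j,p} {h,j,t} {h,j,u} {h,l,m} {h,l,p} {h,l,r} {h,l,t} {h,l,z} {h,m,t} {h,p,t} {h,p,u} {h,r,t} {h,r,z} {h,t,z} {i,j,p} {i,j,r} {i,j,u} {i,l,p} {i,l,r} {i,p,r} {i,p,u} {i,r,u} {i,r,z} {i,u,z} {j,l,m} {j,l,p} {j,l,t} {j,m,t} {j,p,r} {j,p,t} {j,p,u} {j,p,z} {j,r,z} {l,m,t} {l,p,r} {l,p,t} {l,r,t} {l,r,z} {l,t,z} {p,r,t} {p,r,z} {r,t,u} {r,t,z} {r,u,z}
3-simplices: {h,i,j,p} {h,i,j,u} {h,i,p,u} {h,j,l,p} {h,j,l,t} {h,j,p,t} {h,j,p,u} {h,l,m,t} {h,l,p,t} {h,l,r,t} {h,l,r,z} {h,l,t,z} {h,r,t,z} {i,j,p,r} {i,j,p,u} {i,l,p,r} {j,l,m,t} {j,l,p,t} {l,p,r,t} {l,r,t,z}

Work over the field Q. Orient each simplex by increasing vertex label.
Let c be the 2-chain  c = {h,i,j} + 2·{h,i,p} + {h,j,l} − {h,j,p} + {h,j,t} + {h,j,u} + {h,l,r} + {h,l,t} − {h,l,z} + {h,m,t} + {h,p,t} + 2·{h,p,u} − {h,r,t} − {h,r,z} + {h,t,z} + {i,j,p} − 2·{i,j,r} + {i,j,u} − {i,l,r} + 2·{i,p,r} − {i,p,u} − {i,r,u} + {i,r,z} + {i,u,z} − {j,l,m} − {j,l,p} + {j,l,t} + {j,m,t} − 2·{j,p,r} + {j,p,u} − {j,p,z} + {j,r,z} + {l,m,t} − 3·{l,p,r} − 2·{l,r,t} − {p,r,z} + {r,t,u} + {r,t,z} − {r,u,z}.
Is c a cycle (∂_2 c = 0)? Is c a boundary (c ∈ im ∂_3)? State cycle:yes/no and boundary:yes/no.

cycle:no boundary:no

n_0=10 n_1=41 n_2=48 n_3=20  [Q]
∂1: piv[hi,hj,hl,hm,hp,hr,ht,hu,hz] rk=9  ker:ij,il,ip,ir,it,iu,iz,jl,jm,jp,jr,jt,ju,jz,lm,lp,lr,lt,lz,mp,mt,mz,pr,pt,pu,pz,rt,ru,rz,tu,tz,uz
∂2: piv[hij,hip,hiu,hjl,hjp,hjt,hju,hlm,hlp,hlr,hlt,hlz,hmt,hpt,hpu,hrt,hrz,htz,ijr,ilp,ilr,ipr,iru,irz,iuz,jlm,jpz,jrz,rtu] rk=29  ker:ijp,iju,ipu,jlp,jlt,jmt,jpr,jpt,jpu,lmt,lpr,lpt,lrt,lrz,ltz,prt,prz,rtz,ruz
∂3: piv[hijp,hiju,hipu,hjlp,hjlt,hjpt,hjpu,hlmt,hlpt,hlrt,hlrz,hltz,hrtz,ijpr,ilpr,jlmt,lprt] rk=17  ker:ijpu,jlpt,lrtz
∂2c = 3·{h,i} + {h,j} + {h,m} + 2·{h,p} − 3·{h,r} − 2·{h,t} − 3·{h,u} + {h,z} + {i,j} − {i,l} + 2·{i,p} + {i,r} + 2·{i,u} − 2·{i,z} + 2·{j,m} − {j,p} + {j,r} − {j,t} + {j,u} − 4·{l,p} + {l,r} + 3·{l,t} − {l,z} + 3·{m,t} − 4·{p,r} + {p,t} + 2·{p,u} − {r,t} − 3·{r,u} + {t,u} + 2·{t,z}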